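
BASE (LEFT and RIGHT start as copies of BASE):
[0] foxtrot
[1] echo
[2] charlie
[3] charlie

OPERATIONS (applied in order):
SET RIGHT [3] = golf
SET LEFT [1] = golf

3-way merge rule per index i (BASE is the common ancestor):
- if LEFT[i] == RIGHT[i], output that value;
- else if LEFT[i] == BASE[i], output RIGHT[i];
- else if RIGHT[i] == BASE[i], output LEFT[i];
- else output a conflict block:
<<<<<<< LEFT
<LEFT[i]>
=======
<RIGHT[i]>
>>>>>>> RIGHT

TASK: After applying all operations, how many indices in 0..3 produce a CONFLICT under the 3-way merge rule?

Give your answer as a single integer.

Answer: 0

Derivation:
Final LEFT:  [foxtrot, golf, charlie, charlie]
Final RIGHT: [foxtrot, echo, charlie, golf]
i=0: L=foxtrot R=foxtrot -> agree -> foxtrot
i=1: L=golf, R=echo=BASE -> take LEFT -> golf
i=2: L=charlie R=charlie -> agree -> charlie
i=3: L=charlie=BASE, R=golf -> take RIGHT -> golf
Conflict count: 0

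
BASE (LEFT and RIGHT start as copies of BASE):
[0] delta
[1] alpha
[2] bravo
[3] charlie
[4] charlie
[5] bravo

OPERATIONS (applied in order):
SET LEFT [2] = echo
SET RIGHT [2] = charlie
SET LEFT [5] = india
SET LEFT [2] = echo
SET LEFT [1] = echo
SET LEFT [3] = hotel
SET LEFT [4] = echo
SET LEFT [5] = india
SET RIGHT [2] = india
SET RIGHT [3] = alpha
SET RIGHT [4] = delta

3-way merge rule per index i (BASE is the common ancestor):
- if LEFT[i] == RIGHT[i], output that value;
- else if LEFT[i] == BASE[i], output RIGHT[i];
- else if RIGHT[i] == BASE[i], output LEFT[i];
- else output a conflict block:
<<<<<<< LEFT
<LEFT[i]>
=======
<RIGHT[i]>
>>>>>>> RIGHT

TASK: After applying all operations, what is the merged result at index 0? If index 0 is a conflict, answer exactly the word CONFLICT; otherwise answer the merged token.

Final LEFT:  [delta, echo, echo, hotel, echo, india]
Final RIGHT: [delta, alpha, india, alpha, delta, bravo]
i=0: L=delta R=delta -> agree -> delta
i=1: L=echo, R=alpha=BASE -> take LEFT -> echo
i=2: BASE=bravo L=echo R=india all differ -> CONFLICT
i=3: BASE=charlie L=hotel R=alpha all differ -> CONFLICT
i=4: BASE=charlie L=echo R=delta all differ -> CONFLICT
i=5: L=india, R=bravo=BASE -> take LEFT -> india
Index 0 -> delta

Answer: delta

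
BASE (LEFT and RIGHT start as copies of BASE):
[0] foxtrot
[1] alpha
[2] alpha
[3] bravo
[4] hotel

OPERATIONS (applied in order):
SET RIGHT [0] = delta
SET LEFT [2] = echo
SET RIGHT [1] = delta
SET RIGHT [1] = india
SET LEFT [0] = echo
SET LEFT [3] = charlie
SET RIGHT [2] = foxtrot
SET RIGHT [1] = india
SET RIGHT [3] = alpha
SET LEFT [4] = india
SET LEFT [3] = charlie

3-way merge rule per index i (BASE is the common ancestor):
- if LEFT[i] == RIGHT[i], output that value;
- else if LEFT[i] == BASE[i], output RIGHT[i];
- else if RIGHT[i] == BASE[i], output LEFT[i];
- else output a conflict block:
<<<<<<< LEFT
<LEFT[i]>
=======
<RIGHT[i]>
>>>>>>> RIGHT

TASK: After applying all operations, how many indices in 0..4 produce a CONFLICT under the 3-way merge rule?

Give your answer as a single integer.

Final LEFT:  [echo, alpha, echo, charlie, india]
Final RIGHT: [delta, india, foxtrot, alpha, hotel]
i=0: BASE=foxtrot L=echo R=delta all differ -> CONFLICT
i=1: L=alpha=BASE, R=india -> take RIGHT -> india
i=2: BASE=alpha L=echo R=foxtrot all differ -> CONFLICT
i=3: BASE=bravo L=charlie R=alpha all differ -> CONFLICT
i=4: L=india, R=hotel=BASE -> take LEFT -> india
Conflict count: 3

Answer: 3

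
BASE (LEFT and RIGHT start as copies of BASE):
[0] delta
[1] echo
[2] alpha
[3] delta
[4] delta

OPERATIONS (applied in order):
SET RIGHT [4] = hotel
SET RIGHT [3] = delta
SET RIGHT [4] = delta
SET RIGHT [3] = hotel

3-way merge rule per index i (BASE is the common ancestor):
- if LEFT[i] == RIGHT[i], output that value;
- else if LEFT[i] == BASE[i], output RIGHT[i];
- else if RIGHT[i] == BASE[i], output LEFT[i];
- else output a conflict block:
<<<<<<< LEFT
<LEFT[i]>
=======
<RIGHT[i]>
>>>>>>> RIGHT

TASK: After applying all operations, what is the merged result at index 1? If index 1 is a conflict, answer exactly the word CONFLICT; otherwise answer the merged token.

Answer: echo

Derivation:
Final LEFT:  [delta, echo, alpha, delta, delta]
Final RIGHT: [delta, echo, alpha, hotel, delta]
i=0: L=delta R=delta -> agree -> delta
i=1: L=echo R=echo -> agree -> echo
i=2: L=alpha R=alpha -> agree -> alpha
i=3: L=delta=BASE, R=hotel -> take RIGHT -> hotel
i=4: L=delta R=delta -> agree -> delta
Index 1 -> echo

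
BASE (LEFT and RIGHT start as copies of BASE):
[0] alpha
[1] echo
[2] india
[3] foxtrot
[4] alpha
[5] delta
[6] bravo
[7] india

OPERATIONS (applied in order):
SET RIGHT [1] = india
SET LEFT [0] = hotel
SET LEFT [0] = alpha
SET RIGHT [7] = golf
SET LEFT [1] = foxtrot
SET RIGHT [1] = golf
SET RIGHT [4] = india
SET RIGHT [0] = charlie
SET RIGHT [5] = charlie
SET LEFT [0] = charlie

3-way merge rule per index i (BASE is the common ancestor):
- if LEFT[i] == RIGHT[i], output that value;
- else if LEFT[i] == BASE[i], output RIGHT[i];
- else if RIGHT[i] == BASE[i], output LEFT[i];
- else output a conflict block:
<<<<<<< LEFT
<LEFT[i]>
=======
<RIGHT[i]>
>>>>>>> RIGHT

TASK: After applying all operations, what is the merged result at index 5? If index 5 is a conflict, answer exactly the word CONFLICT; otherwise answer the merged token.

Answer: charlie

Derivation:
Final LEFT:  [charlie, foxtrot, india, foxtrot, alpha, delta, bravo, india]
Final RIGHT: [charlie, golf, india, foxtrot, india, charlie, bravo, golf]
i=0: L=charlie R=charlie -> agree -> charlie
i=1: BASE=echo L=foxtrot R=golf all differ -> CONFLICT
i=2: L=india R=india -> agree -> india
i=3: L=foxtrot R=foxtrot -> agree -> foxtrot
i=4: L=alpha=BASE, R=india -> take RIGHT -> india
i=5: L=delta=BASE, R=charlie -> take RIGHT -> charlie
i=6: L=bravo R=bravo -> agree -> bravo
i=7: L=india=BASE, R=golf -> take RIGHT -> golf
Index 5 -> charlie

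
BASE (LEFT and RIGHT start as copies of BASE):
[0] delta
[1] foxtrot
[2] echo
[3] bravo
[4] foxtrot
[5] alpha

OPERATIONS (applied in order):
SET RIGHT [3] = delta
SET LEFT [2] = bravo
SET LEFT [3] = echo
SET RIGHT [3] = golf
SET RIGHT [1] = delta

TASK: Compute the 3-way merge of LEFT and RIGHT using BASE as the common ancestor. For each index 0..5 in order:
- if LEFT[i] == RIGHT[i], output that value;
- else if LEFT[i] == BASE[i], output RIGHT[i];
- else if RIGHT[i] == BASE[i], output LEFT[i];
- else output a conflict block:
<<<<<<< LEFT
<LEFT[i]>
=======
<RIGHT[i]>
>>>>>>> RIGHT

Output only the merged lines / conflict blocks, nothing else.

Answer: delta
delta
bravo
<<<<<<< LEFT
echo
=======
golf
>>>>>>> RIGHT
foxtrot
alpha

Derivation:
Final LEFT:  [delta, foxtrot, bravo, echo, foxtrot, alpha]
Final RIGHT: [delta, delta, echo, golf, foxtrot, alpha]
i=0: L=delta R=delta -> agree -> delta
i=1: L=foxtrot=BASE, R=delta -> take RIGHT -> delta
i=2: L=bravo, R=echo=BASE -> take LEFT -> bravo
i=3: BASE=bravo L=echo R=golf all differ -> CONFLICT
i=4: L=foxtrot R=foxtrot -> agree -> foxtrot
i=5: L=alpha R=alpha -> agree -> alpha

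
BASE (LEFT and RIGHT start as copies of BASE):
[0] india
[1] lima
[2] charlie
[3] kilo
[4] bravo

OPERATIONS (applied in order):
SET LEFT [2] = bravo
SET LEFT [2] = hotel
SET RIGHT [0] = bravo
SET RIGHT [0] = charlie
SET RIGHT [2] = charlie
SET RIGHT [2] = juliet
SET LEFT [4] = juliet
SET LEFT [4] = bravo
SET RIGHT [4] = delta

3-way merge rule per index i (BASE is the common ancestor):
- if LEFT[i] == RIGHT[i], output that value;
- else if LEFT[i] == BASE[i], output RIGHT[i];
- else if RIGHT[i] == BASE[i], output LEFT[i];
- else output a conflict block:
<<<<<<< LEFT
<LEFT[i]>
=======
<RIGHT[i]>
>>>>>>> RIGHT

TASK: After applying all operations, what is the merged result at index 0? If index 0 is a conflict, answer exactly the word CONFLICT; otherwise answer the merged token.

Answer: charlie

Derivation:
Final LEFT:  [india, lima, hotel, kilo, bravo]
Final RIGHT: [charlie, lima, juliet, kilo, delta]
i=0: L=india=BASE, R=charlie -> take RIGHT -> charlie
i=1: L=lima R=lima -> agree -> lima
i=2: BASE=charlie L=hotel R=juliet all differ -> CONFLICT
i=3: L=kilo R=kilo -> agree -> kilo
i=4: L=bravo=BASE, R=delta -> take RIGHT -> delta
Index 0 -> charlie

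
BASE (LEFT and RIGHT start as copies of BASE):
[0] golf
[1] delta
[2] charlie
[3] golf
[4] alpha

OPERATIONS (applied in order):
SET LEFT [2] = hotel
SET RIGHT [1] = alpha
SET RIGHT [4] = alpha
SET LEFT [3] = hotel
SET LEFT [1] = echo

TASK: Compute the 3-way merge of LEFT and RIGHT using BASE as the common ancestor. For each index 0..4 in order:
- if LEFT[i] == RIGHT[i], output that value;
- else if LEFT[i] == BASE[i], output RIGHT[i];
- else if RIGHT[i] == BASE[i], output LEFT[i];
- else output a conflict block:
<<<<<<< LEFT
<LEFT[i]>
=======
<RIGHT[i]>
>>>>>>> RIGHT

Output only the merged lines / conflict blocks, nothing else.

Answer: golf
<<<<<<< LEFT
echo
=======
alpha
>>>>>>> RIGHT
hotel
hotel
alpha

Derivation:
Final LEFT:  [golf, echo, hotel, hotel, alpha]
Final RIGHT: [golf, alpha, charlie, golf, alpha]
i=0: L=golf R=golf -> agree -> golf
i=1: BASE=delta L=echo R=alpha all differ -> CONFLICT
i=2: L=hotel, R=charlie=BASE -> take LEFT -> hotel
i=3: L=hotel, R=golf=BASE -> take LEFT -> hotel
i=4: L=alpha R=alpha -> agree -> alpha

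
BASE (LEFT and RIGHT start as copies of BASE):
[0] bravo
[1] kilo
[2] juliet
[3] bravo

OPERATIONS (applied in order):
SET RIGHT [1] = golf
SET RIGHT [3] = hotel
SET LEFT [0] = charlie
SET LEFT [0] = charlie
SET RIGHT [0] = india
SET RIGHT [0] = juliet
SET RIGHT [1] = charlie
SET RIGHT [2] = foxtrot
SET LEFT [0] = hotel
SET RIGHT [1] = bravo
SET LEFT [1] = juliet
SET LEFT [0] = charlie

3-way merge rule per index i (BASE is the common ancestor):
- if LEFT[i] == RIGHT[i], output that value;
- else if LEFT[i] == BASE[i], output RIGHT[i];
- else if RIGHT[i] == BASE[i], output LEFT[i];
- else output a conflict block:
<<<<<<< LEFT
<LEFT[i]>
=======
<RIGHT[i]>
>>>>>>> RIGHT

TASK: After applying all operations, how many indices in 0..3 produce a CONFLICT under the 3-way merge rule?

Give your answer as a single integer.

Final LEFT:  [charlie, juliet, juliet, bravo]
Final RIGHT: [juliet, bravo, foxtrot, hotel]
i=0: BASE=bravo L=charlie R=juliet all differ -> CONFLICT
i=1: BASE=kilo L=juliet R=bravo all differ -> CONFLICT
i=2: L=juliet=BASE, R=foxtrot -> take RIGHT -> foxtrot
i=3: L=bravo=BASE, R=hotel -> take RIGHT -> hotel
Conflict count: 2

Answer: 2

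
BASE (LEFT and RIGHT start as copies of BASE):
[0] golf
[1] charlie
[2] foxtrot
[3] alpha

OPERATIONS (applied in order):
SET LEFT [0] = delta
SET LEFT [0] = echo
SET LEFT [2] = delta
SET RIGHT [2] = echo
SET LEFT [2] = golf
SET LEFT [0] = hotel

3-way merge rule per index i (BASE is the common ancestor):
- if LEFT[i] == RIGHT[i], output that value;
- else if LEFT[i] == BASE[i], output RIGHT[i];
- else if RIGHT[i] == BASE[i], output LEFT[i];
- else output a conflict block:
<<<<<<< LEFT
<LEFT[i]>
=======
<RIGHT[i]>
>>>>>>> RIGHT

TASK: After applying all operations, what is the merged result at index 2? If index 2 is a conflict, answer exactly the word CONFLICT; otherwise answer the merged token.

Answer: CONFLICT

Derivation:
Final LEFT:  [hotel, charlie, golf, alpha]
Final RIGHT: [golf, charlie, echo, alpha]
i=0: L=hotel, R=golf=BASE -> take LEFT -> hotel
i=1: L=charlie R=charlie -> agree -> charlie
i=2: BASE=foxtrot L=golf R=echo all differ -> CONFLICT
i=3: L=alpha R=alpha -> agree -> alpha
Index 2 -> CONFLICT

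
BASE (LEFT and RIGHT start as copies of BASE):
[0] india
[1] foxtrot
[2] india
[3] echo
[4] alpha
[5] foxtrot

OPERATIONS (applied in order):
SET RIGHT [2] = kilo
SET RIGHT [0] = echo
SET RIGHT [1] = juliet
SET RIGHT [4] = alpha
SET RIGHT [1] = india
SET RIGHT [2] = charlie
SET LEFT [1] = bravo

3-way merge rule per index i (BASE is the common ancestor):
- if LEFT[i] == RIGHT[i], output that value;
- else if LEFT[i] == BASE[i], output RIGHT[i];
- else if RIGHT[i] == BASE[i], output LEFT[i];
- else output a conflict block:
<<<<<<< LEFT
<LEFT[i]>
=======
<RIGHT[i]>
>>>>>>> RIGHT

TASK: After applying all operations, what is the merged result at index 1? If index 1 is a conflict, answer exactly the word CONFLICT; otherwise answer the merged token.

Answer: CONFLICT

Derivation:
Final LEFT:  [india, bravo, india, echo, alpha, foxtrot]
Final RIGHT: [echo, india, charlie, echo, alpha, foxtrot]
i=0: L=india=BASE, R=echo -> take RIGHT -> echo
i=1: BASE=foxtrot L=bravo R=india all differ -> CONFLICT
i=2: L=india=BASE, R=charlie -> take RIGHT -> charlie
i=3: L=echo R=echo -> agree -> echo
i=4: L=alpha R=alpha -> agree -> alpha
i=5: L=foxtrot R=foxtrot -> agree -> foxtrot
Index 1 -> CONFLICT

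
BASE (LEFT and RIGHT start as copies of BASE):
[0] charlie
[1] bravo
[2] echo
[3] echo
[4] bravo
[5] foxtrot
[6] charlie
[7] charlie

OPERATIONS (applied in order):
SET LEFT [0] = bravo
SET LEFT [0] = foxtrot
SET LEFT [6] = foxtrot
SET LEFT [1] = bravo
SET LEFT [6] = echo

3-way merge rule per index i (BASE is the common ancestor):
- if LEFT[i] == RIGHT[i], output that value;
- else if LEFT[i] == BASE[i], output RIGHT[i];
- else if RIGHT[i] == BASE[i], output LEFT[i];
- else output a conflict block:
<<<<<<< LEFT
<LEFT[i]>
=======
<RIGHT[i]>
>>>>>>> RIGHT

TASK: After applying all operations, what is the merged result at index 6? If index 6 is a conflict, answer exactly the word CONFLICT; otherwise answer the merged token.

Answer: echo

Derivation:
Final LEFT:  [foxtrot, bravo, echo, echo, bravo, foxtrot, echo, charlie]
Final RIGHT: [charlie, bravo, echo, echo, bravo, foxtrot, charlie, charlie]
i=0: L=foxtrot, R=charlie=BASE -> take LEFT -> foxtrot
i=1: L=bravo R=bravo -> agree -> bravo
i=2: L=echo R=echo -> agree -> echo
i=3: L=echo R=echo -> agree -> echo
i=4: L=bravo R=bravo -> agree -> bravo
i=5: L=foxtrot R=foxtrot -> agree -> foxtrot
i=6: L=echo, R=charlie=BASE -> take LEFT -> echo
i=7: L=charlie R=charlie -> agree -> charlie
Index 6 -> echo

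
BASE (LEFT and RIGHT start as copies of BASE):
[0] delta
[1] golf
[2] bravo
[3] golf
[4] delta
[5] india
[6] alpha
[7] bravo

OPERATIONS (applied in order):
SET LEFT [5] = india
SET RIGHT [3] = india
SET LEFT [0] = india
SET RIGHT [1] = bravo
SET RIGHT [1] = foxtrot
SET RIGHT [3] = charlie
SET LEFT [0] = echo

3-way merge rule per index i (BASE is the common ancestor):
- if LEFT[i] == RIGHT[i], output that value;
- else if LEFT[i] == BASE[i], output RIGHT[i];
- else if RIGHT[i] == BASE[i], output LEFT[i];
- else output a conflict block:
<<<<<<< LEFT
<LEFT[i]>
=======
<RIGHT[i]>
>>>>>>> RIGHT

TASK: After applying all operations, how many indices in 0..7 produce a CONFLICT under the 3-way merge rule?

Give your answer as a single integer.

Final LEFT:  [echo, golf, bravo, golf, delta, india, alpha, bravo]
Final RIGHT: [delta, foxtrot, bravo, charlie, delta, india, alpha, bravo]
i=0: L=echo, R=delta=BASE -> take LEFT -> echo
i=1: L=golf=BASE, R=foxtrot -> take RIGHT -> foxtrot
i=2: L=bravo R=bravo -> agree -> bravo
i=3: L=golf=BASE, R=charlie -> take RIGHT -> charlie
i=4: L=delta R=delta -> agree -> delta
i=5: L=india R=india -> agree -> india
i=6: L=alpha R=alpha -> agree -> alpha
i=7: L=bravo R=bravo -> agree -> bravo
Conflict count: 0

Answer: 0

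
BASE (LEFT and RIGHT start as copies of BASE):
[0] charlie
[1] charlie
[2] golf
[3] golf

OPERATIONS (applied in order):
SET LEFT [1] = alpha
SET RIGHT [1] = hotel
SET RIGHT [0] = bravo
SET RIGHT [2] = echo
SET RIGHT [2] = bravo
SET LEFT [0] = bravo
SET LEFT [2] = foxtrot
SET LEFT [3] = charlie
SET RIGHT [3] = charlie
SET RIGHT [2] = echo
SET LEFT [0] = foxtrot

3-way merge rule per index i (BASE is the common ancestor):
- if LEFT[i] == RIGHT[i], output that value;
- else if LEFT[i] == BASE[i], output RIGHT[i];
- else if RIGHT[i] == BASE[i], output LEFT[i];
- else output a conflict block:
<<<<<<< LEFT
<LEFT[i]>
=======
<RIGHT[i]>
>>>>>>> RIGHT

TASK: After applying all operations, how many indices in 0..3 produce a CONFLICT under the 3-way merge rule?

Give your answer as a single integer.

Answer: 3

Derivation:
Final LEFT:  [foxtrot, alpha, foxtrot, charlie]
Final RIGHT: [bravo, hotel, echo, charlie]
i=0: BASE=charlie L=foxtrot R=bravo all differ -> CONFLICT
i=1: BASE=charlie L=alpha R=hotel all differ -> CONFLICT
i=2: BASE=golf L=foxtrot R=echo all differ -> CONFLICT
i=3: L=charlie R=charlie -> agree -> charlie
Conflict count: 3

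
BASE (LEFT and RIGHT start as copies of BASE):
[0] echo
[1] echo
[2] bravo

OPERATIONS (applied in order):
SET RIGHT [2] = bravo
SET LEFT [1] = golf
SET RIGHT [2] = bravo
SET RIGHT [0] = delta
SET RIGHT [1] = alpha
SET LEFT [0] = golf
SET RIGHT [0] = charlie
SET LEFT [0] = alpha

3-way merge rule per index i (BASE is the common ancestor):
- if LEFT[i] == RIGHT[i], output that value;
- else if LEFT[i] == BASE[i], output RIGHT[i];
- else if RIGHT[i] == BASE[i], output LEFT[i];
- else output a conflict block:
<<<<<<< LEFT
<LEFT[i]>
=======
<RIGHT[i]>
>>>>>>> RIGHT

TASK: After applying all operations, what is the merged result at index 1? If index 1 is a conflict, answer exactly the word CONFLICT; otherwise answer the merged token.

Final LEFT:  [alpha, golf, bravo]
Final RIGHT: [charlie, alpha, bravo]
i=0: BASE=echo L=alpha R=charlie all differ -> CONFLICT
i=1: BASE=echo L=golf R=alpha all differ -> CONFLICT
i=2: L=bravo R=bravo -> agree -> bravo
Index 1 -> CONFLICT

Answer: CONFLICT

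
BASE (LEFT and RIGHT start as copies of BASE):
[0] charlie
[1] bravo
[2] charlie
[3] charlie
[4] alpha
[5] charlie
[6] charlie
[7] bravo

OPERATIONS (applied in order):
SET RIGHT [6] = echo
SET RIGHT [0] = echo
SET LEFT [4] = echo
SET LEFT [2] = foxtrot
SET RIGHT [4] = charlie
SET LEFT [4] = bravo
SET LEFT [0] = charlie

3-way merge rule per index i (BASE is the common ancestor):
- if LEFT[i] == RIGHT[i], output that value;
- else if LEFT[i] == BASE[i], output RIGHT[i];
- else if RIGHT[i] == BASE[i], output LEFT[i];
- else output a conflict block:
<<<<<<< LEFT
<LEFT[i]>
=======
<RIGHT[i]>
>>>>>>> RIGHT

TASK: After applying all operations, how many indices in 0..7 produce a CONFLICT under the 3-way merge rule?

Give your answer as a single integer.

Answer: 1

Derivation:
Final LEFT:  [charlie, bravo, foxtrot, charlie, bravo, charlie, charlie, bravo]
Final RIGHT: [echo, bravo, charlie, charlie, charlie, charlie, echo, bravo]
i=0: L=charlie=BASE, R=echo -> take RIGHT -> echo
i=1: L=bravo R=bravo -> agree -> bravo
i=2: L=foxtrot, R=charlie=BASE -> take LEFT -> foxtrot
i=3: L=charlie R=charlie -> agree -> charlie
i=4: BASE=alpha L=bravo R=charlie all differ -> CONFLICT
i=5: L=charlie R=charlie -> agree -> charlie
i=6: L=charlie=BASE, R=echo -> take RIGHT -> echo
i=7: L=bravo R=bravo -> agree -> bravo
Conflict count: 1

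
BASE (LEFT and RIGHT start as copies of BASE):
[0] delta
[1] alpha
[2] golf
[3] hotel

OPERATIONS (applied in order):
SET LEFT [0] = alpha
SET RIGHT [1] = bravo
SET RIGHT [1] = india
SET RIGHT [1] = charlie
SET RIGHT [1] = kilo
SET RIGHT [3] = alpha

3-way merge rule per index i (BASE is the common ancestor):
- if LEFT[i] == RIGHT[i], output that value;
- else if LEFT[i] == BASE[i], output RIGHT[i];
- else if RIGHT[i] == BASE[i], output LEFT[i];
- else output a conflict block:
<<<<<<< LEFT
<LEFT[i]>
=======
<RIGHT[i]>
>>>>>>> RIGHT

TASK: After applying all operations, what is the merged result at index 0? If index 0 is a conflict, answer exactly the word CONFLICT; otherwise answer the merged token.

Answer: alpha

Derivation:
Final LEFT:  [alpha, alpha, golf, hotel]
Final RIGHT: [delta, kilo, golf, alpha]
i=0: L=alpha, R=delta=BASE -> take LEFT -> alpha
i=1: L=alpha=BASE, R=kilo -> take RIGHT -> kilo
i=2: L=golf R=golf -> agree -> golf
i=3: L=hotel=BASE, R=alpha -> take RIGHT -> alpha
Index 0 -> alpha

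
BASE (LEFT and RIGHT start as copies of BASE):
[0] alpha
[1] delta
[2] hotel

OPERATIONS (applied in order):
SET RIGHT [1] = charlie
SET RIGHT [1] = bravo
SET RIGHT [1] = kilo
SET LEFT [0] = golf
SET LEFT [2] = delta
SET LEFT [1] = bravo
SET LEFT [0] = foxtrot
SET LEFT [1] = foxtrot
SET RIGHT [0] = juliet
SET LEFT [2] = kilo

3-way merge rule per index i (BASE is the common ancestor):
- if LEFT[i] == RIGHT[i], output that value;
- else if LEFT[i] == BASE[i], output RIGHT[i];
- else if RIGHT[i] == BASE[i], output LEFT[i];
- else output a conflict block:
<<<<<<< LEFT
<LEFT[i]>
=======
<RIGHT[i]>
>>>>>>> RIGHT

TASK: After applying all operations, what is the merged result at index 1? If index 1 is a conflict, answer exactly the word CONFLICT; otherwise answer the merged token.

Final LEFT:  [foxtrot, foxtrot, kilo]
Final RIGHT: [juliet, kilo, hotel]
i=0: BASE=alpha L=foxtrot R=juliet all differ -> CONFLICT
i=1: BASE=delta L=foxtrot R=kilo all differ -> CONFLICT
i=2: L=kilo, R=hotel=BASE -> take LEFT -> kilo
Index 1 -> CONFLICT

Answer: CONFLICT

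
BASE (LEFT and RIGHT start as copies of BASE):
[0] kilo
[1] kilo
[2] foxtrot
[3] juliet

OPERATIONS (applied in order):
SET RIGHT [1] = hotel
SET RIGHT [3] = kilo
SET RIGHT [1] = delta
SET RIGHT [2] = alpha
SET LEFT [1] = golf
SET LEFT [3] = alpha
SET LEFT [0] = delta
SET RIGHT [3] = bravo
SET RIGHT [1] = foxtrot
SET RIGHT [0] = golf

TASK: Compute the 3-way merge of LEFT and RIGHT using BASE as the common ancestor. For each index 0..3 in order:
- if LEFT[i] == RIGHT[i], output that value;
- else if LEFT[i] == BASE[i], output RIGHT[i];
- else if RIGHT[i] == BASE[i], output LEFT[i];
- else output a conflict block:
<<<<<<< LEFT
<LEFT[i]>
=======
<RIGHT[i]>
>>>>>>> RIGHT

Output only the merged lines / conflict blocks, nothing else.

Final LEFT:  [delta, golf, foxtrot, alpha]
Final RIGHT: [golf, foxtrot, alpha, bravo]
i=0: BASE=kilo L=delta R=golf all differ -> CONFLICT
i=1: BASE=kilo L=golf R=foxtrot all differ -> CONFLICT
i=2: L=foxtrot=BASE, R=alpha -> take RIGHT -> alpha
i=3: BASE=juliet L=alpha R=bravo all differ -> CONFLICT

Answer: <<<<<<< LEFT
delta
=======
golf
>>>>>>> RIGHT
<<<<<<< LEFT
golf
=======
foxtrot
>>>>>>> RIGHT
alpha
<<<<<<< LEFT
alpha
=======
bravo
>>>>>>> RIGHT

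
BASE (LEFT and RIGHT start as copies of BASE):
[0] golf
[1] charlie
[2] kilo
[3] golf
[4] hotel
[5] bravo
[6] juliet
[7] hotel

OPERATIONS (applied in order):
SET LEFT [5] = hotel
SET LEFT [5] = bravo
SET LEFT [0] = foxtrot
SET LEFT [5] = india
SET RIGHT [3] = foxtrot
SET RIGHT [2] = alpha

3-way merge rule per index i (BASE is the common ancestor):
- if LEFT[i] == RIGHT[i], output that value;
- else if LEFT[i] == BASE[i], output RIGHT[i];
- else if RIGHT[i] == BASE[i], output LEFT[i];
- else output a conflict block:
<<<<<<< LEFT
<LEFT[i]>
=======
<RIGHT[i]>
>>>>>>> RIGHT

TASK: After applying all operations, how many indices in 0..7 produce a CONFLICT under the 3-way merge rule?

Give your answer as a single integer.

Answer: 0

Derivation:
Final LEFT:  [foxtrot, charlie, kilo, golf, hotel, india, juliet, hotel]
Final RIGHT: [golf, charlie, alpha, foxtrot, hotel, bravo, juliet, hotel]
i=0: L=foxtrot, R=golf=BASE -> take LEFT -> foxtrot
i=1: L=charlie R=charlie -> agree -> charlie
i=2: L=kilo=BASE, R=alpha -> take RIGHT -> alpha
i=3: L=golf=BASE, R=foxtrot -> take RIGHT -> foxtrot
i=4: L=hotel R=hotel -> agree -> hotel
i=5: L=india, R=bravo=BASE -> take LEFT -> india
i=6: L=juliet R=juliet -> agree -> juliet
i=7: L=hotel R=hotel -> agree -> hotel
Conflict count: 0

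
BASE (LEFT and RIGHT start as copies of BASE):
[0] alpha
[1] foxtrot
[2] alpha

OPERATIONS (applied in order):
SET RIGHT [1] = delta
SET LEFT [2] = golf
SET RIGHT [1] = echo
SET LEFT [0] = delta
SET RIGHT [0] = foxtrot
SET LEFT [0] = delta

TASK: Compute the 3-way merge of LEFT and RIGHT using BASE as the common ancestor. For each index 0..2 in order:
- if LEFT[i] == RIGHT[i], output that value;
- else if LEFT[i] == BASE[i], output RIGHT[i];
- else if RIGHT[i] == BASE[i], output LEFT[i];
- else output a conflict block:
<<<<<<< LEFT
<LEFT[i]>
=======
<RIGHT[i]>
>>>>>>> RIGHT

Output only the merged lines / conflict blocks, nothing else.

Final LEFT:  [delta, foxtrot, golf]
Final RIGHT: [foxtrot, echo, alpha]
i=0: BASE=alpha L=delta R=foxtrot all differ -> CONFLICT
i=1: L=foxtrot=BASE, R=echo -> take RIGHT -> echo
i=2: L=golf, R=alpha=BASE -> take LEFT -> golf

Answer: <<<<<<< LEFT
delta
=======
foxtrot
>>>>>>> RIGHT
echo
golf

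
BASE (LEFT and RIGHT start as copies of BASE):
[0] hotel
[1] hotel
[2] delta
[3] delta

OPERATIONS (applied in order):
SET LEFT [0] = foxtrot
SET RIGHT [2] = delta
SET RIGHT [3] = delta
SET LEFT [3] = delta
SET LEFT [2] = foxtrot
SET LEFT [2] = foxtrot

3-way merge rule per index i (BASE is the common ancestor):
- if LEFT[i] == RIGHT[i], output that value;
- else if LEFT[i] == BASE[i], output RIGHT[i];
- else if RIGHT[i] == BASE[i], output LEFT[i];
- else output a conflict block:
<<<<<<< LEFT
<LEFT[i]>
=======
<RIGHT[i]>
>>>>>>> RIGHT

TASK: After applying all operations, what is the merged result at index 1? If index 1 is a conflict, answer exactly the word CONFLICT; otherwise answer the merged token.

Final LEFT:  [foxtrot, hotel, foxtrot, delta]
Final RIGHT: [hotel, hotel, delta, delta]
i=0: L=foxtrot, R=hotel=BASE -> take LEFT -> foxtrot
i=1: L=hotel R=hotel -> agree -> hotel
i=2: L=foxtrot, R=delta=BASE -> take LEFT -> foxtrot
i=3: L=delta R=delta -> agree -> delta
Index 1 -> hotel

Answer: hotel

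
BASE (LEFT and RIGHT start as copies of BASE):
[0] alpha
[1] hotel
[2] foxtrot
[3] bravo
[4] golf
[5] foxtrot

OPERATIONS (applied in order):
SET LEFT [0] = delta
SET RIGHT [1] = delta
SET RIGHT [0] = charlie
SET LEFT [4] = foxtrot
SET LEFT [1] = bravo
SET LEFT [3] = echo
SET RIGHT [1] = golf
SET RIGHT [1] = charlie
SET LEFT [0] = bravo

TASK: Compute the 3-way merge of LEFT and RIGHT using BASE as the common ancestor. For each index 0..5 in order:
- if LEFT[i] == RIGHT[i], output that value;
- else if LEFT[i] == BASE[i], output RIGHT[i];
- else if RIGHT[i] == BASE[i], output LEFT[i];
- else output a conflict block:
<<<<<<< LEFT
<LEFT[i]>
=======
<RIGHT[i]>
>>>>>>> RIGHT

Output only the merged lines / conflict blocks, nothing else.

Final LEFT:  [bravo, bravo, foxtrot, echo, foxtrot, foxtrot]
Final RIGHT: [charlie, charlie, foxtrot, bravo, golf, foxtrot]
i=0: BASE=alpha L=bravo R=charlie all differ -> CONFLICT
i=1: BASE=hotel L=bravo R=charlie all differ -> CONFLICT
i=2: L=foxtrot R=foxtrot -> agree -> foxtrot
i=3: L=echo, R=bravo=BASE -> take LEFT -> echo
i=4: L=foxtrot, R=golf=BASE -> take LEFT -> foxtrot
i=5: L=foxtrot R=foxtrot -> agree -> foxtrot

Answer: <<<<<<< LEFT
bravo
=======
charlie
>>>>>>> RIGHT
<<<<<<< LEFT
bravo
=======
charlie
>>>>>>> RIGHT
foxtrot
echo
foxtrot
foxtrot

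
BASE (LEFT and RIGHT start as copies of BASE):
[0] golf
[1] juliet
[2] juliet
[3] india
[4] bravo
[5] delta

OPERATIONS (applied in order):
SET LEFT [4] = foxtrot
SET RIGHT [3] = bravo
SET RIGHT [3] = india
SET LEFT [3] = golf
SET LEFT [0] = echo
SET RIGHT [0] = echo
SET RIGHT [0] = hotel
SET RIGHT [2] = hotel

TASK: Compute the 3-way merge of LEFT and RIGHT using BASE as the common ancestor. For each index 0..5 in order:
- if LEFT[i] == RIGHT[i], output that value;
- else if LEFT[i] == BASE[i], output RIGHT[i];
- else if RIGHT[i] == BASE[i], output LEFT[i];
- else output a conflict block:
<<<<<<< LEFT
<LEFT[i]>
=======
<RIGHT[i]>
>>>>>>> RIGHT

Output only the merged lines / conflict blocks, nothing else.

Final LEFT:  [echo, juliet, juliet, golf, foxtrot, delta]
Final RIGHT: [hotel, juliet, hotel, india, bravo, delta]
i=0: BASE=golf L=echo R=hotel all differ -> CONFLICT
i=1: L=juliet R=juliet -> agree -> juliet
i=2: L=juliet=BASE, R=hotel -> take RIGHT -> hotel
i=3: L=golf, R=india=BASE -> take LEFT -> golf
i=4: L=foxtrot, R=bravo=BASE -> take LEFT -> foxtrot
i=5: L=delta R=delta -> agree -> delta

Answer: <<<<<<< LEFT
echo
=======
hotel
>>>>>>> RIGHT
juliet
hotel
golf
foxtrot
delta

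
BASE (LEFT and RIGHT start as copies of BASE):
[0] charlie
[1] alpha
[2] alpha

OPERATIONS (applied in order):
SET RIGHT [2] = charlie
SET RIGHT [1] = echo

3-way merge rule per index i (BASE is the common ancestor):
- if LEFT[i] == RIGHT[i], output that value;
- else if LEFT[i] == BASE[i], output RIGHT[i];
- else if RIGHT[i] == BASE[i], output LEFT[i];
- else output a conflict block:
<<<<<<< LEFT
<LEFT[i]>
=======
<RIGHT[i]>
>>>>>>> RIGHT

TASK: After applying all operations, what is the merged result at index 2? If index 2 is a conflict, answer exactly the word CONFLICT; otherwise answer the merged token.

Answer: charlie

Derivation:
Final LEFT:  [charlie, alpha, alpha]
Final RIGHT: [charlie, echo, charlie]
i=0: L=charlie R=charlie -> agree -> charlie
i=1: L=alpha=BASE, R=echo -> take RIGHT -> echo
i=2: L=alpha=BASE, R=charlie -> take RIGHT -> charlie
Index 2 -> charlie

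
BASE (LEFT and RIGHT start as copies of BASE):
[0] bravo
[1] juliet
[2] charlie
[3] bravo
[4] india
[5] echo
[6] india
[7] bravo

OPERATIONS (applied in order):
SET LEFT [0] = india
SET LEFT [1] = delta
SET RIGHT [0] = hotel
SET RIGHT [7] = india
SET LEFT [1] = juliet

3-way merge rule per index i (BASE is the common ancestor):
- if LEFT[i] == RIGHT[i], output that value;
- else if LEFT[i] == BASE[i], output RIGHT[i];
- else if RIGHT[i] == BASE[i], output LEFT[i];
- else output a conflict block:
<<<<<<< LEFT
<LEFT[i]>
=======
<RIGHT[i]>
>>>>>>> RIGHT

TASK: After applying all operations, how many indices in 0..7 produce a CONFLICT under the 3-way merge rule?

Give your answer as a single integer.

Answer: 1

Derivation:
Final LEFT:  [india, juliet, charlie, bravo, india, echo, india, bravo]
Final RIGHT: [hotel, juliet, charlie, bravo, india, echo, india, india]
i=0: BASE=bravo L=india R=hotel all differ -> CONFLICT
i=1: L=juliet R=juliet -> agree -> juliet
i=2: L=charlie R=charlie -> agree -> charlie
i=3: L=bravo R=bravo -> agree -> bravo
i=4: L=india R=india -> agree -> india
i=5: L=echo R=echo -> agree -> echo
i=6: L=india R=india -> agree -> india
i=7: L=bravo=BASE, R=india -> take RIGHT -> india
Conflict count: 1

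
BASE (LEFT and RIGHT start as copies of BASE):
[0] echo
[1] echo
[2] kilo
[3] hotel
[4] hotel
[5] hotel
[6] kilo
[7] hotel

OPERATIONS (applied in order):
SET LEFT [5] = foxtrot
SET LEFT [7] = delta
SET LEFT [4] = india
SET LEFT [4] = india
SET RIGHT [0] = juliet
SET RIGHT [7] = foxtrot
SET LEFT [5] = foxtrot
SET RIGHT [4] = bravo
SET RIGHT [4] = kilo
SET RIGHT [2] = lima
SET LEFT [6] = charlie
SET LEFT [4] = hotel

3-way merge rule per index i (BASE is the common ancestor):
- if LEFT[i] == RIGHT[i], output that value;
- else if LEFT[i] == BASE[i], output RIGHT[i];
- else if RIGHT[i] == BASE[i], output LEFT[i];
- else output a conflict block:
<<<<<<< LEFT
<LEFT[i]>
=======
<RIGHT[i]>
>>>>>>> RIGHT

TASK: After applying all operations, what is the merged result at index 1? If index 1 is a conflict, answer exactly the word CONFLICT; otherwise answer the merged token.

Answer: echo

Derivation:
Final LEFT:  [echo, echo, kilo, hotel, hotel, foxtrot, charlie, delta]
Final RIGHT: [juliet, echo, lima, hotel, kilo, hotel, kilo, foxtrot]
i=0: L=echo=BASE, R=juliet -> take RIGHT -> juliet
i=1: L=echo R=echo -> agree -> echo
i=2: L=kilo=BASE, R=lima -> take RIGHT -> lima
i=3: L=hotel R=hotel -> agree -> hotel
i=4: L=hotel=BASE, R=kilo -> take RIGHT -> kilo
i=5: L=foxtrot, R=hotel=BASE -> take LEFT -> foxtrot
i=6: L=charlie, R=kilo=BASE -> take LEFT -> charlie
i=7: BASE=hotel L=delta R=foxtrot all differ -> CONFLICT
Index 1 -> echo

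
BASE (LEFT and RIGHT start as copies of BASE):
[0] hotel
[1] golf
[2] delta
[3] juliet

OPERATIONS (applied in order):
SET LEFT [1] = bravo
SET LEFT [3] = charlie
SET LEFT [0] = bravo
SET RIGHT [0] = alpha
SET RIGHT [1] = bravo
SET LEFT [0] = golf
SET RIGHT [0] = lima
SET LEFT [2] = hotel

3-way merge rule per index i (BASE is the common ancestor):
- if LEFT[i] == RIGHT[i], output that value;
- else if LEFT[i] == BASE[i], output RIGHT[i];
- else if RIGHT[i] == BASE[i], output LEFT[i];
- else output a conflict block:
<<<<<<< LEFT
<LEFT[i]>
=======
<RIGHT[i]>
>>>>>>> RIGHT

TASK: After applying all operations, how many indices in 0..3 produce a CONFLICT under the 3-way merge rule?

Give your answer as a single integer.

Answer: 1

Derivation:
Final LEFT:  [golf, bravo, hotel, charlie]
Final RIGHT: [lima, bravo, delta, juliet]
i=0: BASE=hotel L=golf R=lima all differ -> CONFLICT
i=1: L=bravo R=bravo -> agree -> bravo
i=2: L=hotel, R=delta=BASE -> take LEFT -> hotel
i=3: L=charlie, R=juliet=BASE -> take LEFT -> charlie
Conflict count: 1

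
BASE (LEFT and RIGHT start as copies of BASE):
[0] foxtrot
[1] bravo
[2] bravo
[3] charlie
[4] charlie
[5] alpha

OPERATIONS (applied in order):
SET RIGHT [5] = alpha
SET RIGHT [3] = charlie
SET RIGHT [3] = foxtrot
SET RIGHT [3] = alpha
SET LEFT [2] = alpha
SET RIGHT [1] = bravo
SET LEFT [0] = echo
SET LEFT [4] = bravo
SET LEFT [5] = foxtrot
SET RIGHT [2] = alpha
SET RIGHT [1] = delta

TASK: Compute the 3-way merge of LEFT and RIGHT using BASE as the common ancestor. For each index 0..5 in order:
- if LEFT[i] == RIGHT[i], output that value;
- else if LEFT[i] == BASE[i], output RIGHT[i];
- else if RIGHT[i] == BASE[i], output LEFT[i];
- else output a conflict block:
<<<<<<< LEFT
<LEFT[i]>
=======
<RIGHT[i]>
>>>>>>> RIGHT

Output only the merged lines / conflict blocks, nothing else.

Answer: echo
delta
alpha
alpha
bravo
foxtrot

Derivation:
Final LEFT:  [echo, bravo, alpha, charlie, bravo, foxtrot]
Final RIGHT: [foxtrot, delta, alpha, alpha, charlie, alpha]
i=0: L=echo, R=foxtrot=BASE -> take LEFT -> echo
i=1: L=bravo=BASE, R=delta -> take RIGHT -> delta
i=2: L=alpha R=alpha -> agree -> alpha
i=3: L=charlie=BASE, R=alpha -> take RIGHT -> alpha
i=4: L=bravo, R=charlie=BASE -> take LEFT -> bravo
i=5: L=foxtrot, R=alpha=BASE -> take LEFT -> foxtrot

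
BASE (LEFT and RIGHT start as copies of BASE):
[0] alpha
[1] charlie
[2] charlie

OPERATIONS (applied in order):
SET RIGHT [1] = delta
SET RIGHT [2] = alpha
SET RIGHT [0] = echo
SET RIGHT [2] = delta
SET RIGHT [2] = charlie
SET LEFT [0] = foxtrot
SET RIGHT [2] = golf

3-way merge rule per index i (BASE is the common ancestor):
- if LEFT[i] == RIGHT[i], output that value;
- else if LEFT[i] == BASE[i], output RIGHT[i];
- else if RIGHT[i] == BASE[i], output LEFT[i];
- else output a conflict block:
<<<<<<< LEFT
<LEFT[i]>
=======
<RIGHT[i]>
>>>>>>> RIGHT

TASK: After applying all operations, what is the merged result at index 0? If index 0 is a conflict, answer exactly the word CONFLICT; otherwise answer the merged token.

Answer: CONFLICT

Derivation:
Final LEFT:  [foxtrot, charlie, charlie]
Final RIGHT: [echo, delta, golf]
i=0: BASE=alpha L=foxtrot R=echo all differ -> CONFLICT
i=1: L=charlie=BASE, R=delta -> take RIGHT -> delta
i=2: L=charlie=BASE, R=golf -> take RIGHT -> golf
Index 0 -> CONFLICT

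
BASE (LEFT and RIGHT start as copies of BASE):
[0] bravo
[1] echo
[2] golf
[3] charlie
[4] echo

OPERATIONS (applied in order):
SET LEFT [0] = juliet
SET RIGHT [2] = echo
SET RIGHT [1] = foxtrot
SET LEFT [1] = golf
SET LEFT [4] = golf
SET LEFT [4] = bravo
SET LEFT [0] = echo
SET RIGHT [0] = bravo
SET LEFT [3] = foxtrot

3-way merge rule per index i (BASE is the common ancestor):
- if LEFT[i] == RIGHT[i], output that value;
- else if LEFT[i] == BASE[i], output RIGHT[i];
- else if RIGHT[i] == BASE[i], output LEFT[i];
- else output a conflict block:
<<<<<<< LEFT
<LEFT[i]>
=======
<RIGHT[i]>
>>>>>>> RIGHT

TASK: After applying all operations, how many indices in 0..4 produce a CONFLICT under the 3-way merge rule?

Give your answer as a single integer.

Final LEFT:  [echo, golf, golf, foxtrot, bravo]
Final RIGHT: [bravo, foxtrot, echo, charlie, echo]
i=0: L=echo, R=bravo=BASE -> take LEFT -> echo
i=1: BASE=echo L=golf R=foxtrot all differ -> CONFLICT
i=2: L=golf=BASE, R=echo -> take RIGHT -> echo
i=3: L=foxtrot, R=charlie=BASE -> take LEFT -> foxtrot
i=4: L=bravo, R=echo=BASE -> take LEFT -> bravo
Conflict count: 1

Answer: 1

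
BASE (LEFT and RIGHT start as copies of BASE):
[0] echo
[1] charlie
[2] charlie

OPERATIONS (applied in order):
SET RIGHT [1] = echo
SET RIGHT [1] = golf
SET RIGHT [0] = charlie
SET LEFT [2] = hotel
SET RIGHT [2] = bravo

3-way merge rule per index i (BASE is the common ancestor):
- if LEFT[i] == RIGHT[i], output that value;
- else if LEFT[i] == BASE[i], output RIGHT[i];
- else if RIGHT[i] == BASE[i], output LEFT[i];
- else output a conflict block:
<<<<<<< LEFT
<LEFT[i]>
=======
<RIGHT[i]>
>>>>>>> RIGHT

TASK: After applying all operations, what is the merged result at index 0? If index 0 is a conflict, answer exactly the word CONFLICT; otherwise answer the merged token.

Final LEFT:  [echo, charlie, hotel]
Final RIGHT: [charlie, golf, bravo]
i=0: L=echo=BASE, R=charlie -> take RIGHT -> charlie
i=1: L=charlie=BASE, R=golf -> take RIGHT -> golf
i=2: BASE=charlie L=hotel R=bravo all differ -> CONFLICT
Index 0 -> charlie

Answer: charlie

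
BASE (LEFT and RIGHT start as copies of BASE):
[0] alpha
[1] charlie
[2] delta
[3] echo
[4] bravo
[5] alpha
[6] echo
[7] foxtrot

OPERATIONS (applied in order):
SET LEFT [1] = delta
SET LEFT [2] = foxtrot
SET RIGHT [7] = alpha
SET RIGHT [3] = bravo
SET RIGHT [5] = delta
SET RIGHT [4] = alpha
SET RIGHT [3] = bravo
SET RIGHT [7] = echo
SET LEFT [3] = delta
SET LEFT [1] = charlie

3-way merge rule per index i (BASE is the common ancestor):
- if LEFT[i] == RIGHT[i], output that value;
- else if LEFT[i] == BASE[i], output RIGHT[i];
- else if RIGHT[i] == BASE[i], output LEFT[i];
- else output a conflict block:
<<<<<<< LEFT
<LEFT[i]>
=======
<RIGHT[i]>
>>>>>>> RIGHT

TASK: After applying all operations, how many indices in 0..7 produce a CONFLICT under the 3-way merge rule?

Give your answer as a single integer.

Answer: 1

Derivation:
Final LEFT:  [alpha, charlie, foxtrot, delta, bravo, alpha, echo, foxtrot]
Final RIGHT: [alpha, charlie, delta, bravo, alpha, delta, echo, echo]
i=0: L=alpha R=alpha -> agree -> alpha
i=1: L=charlie R=charlie -> agree -> charlie
i=2: L=foxtrot, R=delta=BASE -> take LEFT -> foxtrot
i=3: BASE=echo L=delta R=bravo all differ -> CONFLICT
i=4: L=bravo=BASE, R=alpha -> take RIGHT -> alpha
i=5: L=alpha=BASE, R=delta -> take RIGHT -> delta
i=6: L=echo R=echo -> agree -> echo
i=7: L=foxtrot=BASE, R=echo -> take RIGHT -> echo
Conflict count: 1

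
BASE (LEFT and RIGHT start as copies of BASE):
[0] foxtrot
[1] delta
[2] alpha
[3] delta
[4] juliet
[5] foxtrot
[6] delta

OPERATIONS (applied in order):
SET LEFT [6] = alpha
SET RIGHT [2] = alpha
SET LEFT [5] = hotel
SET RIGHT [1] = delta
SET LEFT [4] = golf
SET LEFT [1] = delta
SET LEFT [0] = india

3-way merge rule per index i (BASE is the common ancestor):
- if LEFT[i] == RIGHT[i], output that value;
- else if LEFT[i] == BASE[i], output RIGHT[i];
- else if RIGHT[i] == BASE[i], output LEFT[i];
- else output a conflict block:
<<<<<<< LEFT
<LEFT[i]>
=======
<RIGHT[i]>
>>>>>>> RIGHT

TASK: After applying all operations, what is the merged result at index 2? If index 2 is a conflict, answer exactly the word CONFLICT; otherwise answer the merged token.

Answer: alpha

Derivation:
Final LEFT:  [india, delta, alpha, delta, golf, hotel, alpha]
Final RIGHT: [foxtrot, delta, alpha, delta, juliet, foxtrot, delta]
i=0: L=india, R=foxtrot=BASE -> take LEFT -> india
i=1: L=delta R=delta -> agree -> delta
i=2: L=alpha R=alpha -> agree -> alpha
i=3: L=delta R=delta -> agree -> delta
i=4: L=golf, R=juliet=BASE -> take LEFT -> golf
i=5: L=hotel, R=foxtrot=BASE -> take LEFT -> hotel
i=6: L=alpha, R=delta=BASE -> take LEFT -> alpha
Index 2 -> alpha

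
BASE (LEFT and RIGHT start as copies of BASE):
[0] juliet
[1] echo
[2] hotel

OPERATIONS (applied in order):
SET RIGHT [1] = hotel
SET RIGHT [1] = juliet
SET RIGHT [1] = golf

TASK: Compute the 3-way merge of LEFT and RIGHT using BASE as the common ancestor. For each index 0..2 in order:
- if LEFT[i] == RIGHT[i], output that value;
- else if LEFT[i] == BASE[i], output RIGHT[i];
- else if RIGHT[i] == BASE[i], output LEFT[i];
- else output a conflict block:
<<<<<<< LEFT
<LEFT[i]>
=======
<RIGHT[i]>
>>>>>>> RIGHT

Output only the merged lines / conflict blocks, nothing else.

Final LEFT:  [juliet, echo, hotel]
Final RIGHT: [juliet, golf, hotel]
i=0: L=juliet R=juliet -> agree -> juliet
i=1: L=echo=BASE, R=golf -> take RIGHT -> golf
i=2: L=hotel R=hotel -> agree -> hotel

Answer: juliet
golf
hotel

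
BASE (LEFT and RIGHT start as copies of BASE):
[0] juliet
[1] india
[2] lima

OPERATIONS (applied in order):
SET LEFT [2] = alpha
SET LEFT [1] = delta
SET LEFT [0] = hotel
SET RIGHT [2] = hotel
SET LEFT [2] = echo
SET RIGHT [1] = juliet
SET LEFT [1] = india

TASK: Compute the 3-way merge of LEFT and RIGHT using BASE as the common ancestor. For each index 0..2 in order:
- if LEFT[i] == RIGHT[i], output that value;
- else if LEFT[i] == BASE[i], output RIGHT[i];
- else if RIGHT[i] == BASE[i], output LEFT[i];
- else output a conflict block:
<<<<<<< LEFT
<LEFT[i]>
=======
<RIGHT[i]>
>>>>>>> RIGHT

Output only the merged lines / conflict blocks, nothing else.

Answer: hotel
juliet
<<<<<<< LEFT
echo
=======
hotel
>>>>>>> RIGHT

Derivation:
Final LEFT:  [hotel, india, echo]
Final RIGHT: [juliet, juliet, hotel]
i=0: L=hotel, R=juliet=BASE -> take LEFT -> hotel
i=1: L=india=BASE, R=juliet -> take RIGHT -> juliet
i=2: BASE=lima L=echo R=hotel all differ -> CONFLICT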